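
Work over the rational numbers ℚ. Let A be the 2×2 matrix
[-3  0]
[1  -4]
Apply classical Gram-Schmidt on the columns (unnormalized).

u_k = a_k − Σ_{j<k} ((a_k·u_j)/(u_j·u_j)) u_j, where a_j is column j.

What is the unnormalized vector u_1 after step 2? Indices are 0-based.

Step 1: u_0 = a_0 = (-3, 1).
Step 2: u_1 = a_1 − (-2/5)·u_0 = (-6/5, -18/5).

u_1 = (-6/5, -18/5)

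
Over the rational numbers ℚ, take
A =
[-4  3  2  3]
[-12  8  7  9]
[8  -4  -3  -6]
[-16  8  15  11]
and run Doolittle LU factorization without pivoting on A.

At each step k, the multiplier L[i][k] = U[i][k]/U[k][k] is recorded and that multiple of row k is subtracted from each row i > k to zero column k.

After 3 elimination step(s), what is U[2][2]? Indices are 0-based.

k=0: U[0][0]=-4
  eliminate (1,0): mult=3, new row 1: (0, -1, 1, 0); set L[1][0]=3
  eliminate (2,0): mult=-2, new row 2: (0, 2, 1, 0); set L[2][0]=-2
  eliminate (3,0): mult=4, new row 3: (0, -4, 7, -1); set L[3][0]=4
k=1: U[1][1]=-1
  eliminate (2,1): mult=-2, new row 2: (0, 0, 3, 0); set L[2][1]=-2
  eliminate (3,1): mult=4, new row 3: (0, 0, 3, -1); set L[3][1]=4
k=2: U[2][2]=3
  eliminate (3,2): mult=1, new row 3: (0, 0, 0, -1); set L[3][2]=1

U[2][2] = 3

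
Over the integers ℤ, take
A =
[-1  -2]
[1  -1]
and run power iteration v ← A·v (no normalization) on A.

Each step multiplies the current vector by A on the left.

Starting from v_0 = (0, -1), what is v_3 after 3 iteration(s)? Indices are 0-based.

v_0 = (0, -1).
v_1 = A·v_0 = (2, 1).
v_2 = A·v_1 = (-4, 1).
v_3 = A·v_2 = (2, -5).

v_3 = (2, -5)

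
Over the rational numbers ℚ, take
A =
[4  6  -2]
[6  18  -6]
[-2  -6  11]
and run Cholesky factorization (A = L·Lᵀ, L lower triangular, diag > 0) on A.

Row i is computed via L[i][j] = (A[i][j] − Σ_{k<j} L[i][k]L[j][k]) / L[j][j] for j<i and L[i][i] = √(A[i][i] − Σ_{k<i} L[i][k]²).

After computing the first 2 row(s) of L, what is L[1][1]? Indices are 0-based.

L[1][1] = 3

Step 1: L[0][0] = √(4) = 2.
  L[1][0] = (6) / L[0][0] = 3.
Step 2: L[1][1] = √(9) = 3.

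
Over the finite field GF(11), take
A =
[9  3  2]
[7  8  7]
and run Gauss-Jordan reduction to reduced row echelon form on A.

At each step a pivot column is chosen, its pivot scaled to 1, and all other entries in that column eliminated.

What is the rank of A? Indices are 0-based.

[1] R0 /= 9  ⇒  (1, 4, 10)
     R1 -= 7·R0  ⇒  (0, 2, 3)
[2] R1 /= 2  ⇒  (0, 1, 7)
     R0 -= 4·R1  ⇒  (1, 0, 4)

rank = 2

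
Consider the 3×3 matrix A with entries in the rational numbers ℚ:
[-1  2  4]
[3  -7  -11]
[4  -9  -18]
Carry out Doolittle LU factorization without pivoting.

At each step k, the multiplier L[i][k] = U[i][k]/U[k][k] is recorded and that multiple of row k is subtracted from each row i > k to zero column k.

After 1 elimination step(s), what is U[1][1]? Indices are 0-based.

Step 1: pivot at (0,0) is -1.
  row1 ← row1 − (-3)·row0  ⇒  L[1][0]=-3, U row1=(0, -1, 1)
  row2 ← row2 − (-4)·row0  ⇒  L[2][0]=-4, U row2=(0, -1, -2)

U[1][1] = -1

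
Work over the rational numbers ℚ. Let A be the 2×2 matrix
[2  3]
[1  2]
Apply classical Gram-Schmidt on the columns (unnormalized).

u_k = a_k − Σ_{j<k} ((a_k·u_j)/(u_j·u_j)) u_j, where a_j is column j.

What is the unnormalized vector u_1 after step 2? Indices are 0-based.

u_1 = (-1/5, 2/5)

Step 1: u_0 = a_0 = (2, 1).
Step 2: u_1 = a_1 − (8/5)·u_0 = (-1/5, 2/5).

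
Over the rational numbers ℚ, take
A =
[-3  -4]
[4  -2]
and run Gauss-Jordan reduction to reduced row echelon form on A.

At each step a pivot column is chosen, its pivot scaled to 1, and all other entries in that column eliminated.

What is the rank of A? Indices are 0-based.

rank = 2

pivot(0,0)=-3: scale R0 → (1, 4/3)
  clear (1,0): R1 −= (4)R0 → (0, -22/3)
pivot(1,1)=-22/3: scale R1 → (0, 1)
  clear (0,1): R0 −= (4/3)R1 → (1, 0)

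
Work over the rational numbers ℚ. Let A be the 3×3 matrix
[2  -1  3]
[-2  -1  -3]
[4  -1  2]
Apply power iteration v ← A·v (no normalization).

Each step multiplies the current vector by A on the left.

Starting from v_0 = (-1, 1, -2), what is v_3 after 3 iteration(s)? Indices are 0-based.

v_3 = (-325, 249, -368)

v_0 = (-1, 1, -2).
v_1 = A·v_0 = (-9, 7, -9).
v_2 = A·v_1 = (-52, 38, -61).
v_3 = A·v_2 = (-325, 249, -368).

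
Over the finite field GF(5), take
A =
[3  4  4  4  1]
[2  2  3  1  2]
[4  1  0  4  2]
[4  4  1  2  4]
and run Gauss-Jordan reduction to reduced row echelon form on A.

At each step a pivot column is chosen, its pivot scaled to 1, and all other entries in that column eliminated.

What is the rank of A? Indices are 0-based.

pivot(0,0)=3: scale R0 → (1, 3, 3, 3, 2)
  clear (1,0): R1 −= (2)R0 → (0, 1, 2, 0, 3)
  clear (2,0): R2 −= (4)R0 → (0, 4, 3, 2, 4)
  clear (3,0): R3 −= (4)R0 → (0, 2, 4, 0, 1)
pivot(1,1)=1: scale R1 → (0, 1, 2, 0, 3)
  clear (0,1): R0 −= (3)R1 → (1, 0, 2, 3, 3)
  clear (2,1): R2 −= (4)R1 → (0, 0, 0, 2, 2)
  clear (3,1): R3 −= (2)R1 → (0, 0, 0, 0, 0)
col 2: no nonzero at/below row 2; advance.
pivot(2,3)=2: scale R2 → (0, 0, 0, 1, 1)
  clear (0,3): R0 −= (3)R2 → (1, 0, 2, 0, 0)
col 4: no nonzero at/below row 3; advance.

rank = 3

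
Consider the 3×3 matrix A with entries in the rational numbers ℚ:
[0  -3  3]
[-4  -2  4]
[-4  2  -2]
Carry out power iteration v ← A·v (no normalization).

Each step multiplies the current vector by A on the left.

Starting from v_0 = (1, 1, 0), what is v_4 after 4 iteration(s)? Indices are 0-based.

v_0 = (1, 1, 0).
v_1 = A·v_0 = (-3, -6, -2).
v_2 = A·v_1 = (12, 16, 4).
v_3 = A·v_2 = (-36, -64, -24).
v_4 = A·v_3 = (120, 176, 64).

v_4 = (120, 176, 64)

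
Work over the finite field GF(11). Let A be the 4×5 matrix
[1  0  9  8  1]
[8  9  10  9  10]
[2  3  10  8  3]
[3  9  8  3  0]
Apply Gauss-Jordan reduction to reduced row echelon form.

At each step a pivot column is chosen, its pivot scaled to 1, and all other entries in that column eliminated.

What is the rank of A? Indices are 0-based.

rank = 4

pivot(0,0)=1: scale R0 → (1, 0, 9, 8, 1)
  clear (1,0): R1 −= (8)R0 → (0, 9, 4, 0, 2)
  clear (2,0): R2 −= (2)R0 → (0, 3, 3, 3, 1)
  clear (3,0): R3 −= (3)R0 → (0, 9, 3, 1, 8)
pivot(1,1)=9: scale R1 → (0, 1, 9, 0, 10)
  clear (2,1): R2 −= (3)R1 → (0, 0, 9, 3, 4)
  clear (3,1): R3 −= (9)R1 → (0, 0, 10, 1, 6)
pivot(2,2)=9: scale R2 → (0, 0, 1, 4, 9)
  clear (0,2): R0 −= (9)R2 → (1, 0, 0, 5, 8)
  clear (1,2): R1 −= (9)R2 → (0, 1, 0, 8, 6)
  clear (3,2): R3 −= (10)R2 → (0, 0, 0, 5, 4)
pivot(3,3)=5: scale R3 → (0, 0, 0, 1, 3)
  clear (0,3): R0 −= (5)R3 → (1, 0, 0, 0, 4)
  clear (1,3): R1 −= (8)R3 → (0, 1, 0, 0, 4)
  clear (2,3): R2 −= (4)R3 → (0, 0, 1, 0, 8)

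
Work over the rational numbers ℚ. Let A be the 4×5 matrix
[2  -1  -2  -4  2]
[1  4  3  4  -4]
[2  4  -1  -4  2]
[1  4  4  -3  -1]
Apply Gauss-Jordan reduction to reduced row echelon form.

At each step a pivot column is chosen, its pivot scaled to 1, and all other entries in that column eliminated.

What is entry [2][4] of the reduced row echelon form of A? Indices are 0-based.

[1] R0 /= 2  ⇒  (1, -1/2, -1, -2, 1)
     R1 -= 1·R0  ⇒  (0, 9/2, 4, 6, -5)
     R2 -= 2·R0  ⇒  (0, 5, 1, 0, 0)
     R3 -= 1·R0  ⇒  (0, 9/2, 5, -1, -2)
[2] R1 /= 9/2  ⇒  (0, 1, 8/9, 4/3, -10/9)
     R0 -= -1/2·R1  ⇒  (1, 0, -5/9, -4/3, 4/9)
     R2 -= 5·R1  ⇒  (0, 0, -31/9, -20/3, 50/9)
     R3 -= 9/2·R1  ⇒  (0, 0, 1, -7, 3)
[3] R2 /= -31/9  ⇒  (0, 0, 1, 60/31, -50/31)
     R0 -= -5/9·R2  ⇒  (1, 0, 0, -8/31, -14/31)
     R1 -= 8/9·R2  ⇒  (0, 1, 0, -12/31, 10/31)
     R3 -= 1·R2  ⇒  (0, 0, 0, -277/31, 143/31)
[4] R3 /= -277/31  ⇒  (0, 0, 0, 1, -143/277)
     R0 -= -8/31·R3  ⇒  (1, 0, 0, 0, -162/277)
     R1 -= -12/31·R3  ⇒  (0, 1, 0, 0, 34/277)
     R2 -= 60/31·R3  ⇒  (0, 0, 1, 0, -170/277)

M[2][4] = -170/277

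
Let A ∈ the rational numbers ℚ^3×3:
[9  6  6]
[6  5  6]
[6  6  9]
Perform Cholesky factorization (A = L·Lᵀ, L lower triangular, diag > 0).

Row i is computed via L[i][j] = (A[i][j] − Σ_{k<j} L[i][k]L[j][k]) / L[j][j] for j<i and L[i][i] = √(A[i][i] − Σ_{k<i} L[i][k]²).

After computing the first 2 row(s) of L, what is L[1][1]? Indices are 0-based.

Step 1: L[0][0] = √(9) = 3.
  L[1][0] = (6) / L[0][0] = 2.
Step 2: L[1][1] = √(1) = 1.

L[1][1] = 1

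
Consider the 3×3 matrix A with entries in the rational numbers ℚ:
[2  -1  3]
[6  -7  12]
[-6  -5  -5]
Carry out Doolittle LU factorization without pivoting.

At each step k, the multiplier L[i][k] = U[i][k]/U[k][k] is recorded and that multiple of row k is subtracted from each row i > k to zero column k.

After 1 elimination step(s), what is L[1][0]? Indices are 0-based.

L[1][0] = 3

[col 0] pivot 2
  R1 -= 3*R0 → (0, -4, 3)  (L[1][0] := 3)
  R2 -= -3*R0 → (0, -8, 4)  (L[2][0] := -3)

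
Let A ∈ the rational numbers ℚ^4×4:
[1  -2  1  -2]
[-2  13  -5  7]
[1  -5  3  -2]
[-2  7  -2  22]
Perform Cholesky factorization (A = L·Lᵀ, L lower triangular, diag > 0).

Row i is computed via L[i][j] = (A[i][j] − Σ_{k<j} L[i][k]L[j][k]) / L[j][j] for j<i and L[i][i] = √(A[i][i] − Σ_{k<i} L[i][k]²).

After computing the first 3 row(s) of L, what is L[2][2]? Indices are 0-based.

L[2][2] = 1

Step 1: L[0][0] = √(1) = 1.
  L[1][0] = (-2) / L[0][0] = -2.
Step 2: L[1][1] = √(9) = 3.
  L[2][0] = (1) / L[0][0] = 1.
  L[2][1] = (-3) / L[1][1] = -1.
Step 3: L[2][2] = √(1) = 1.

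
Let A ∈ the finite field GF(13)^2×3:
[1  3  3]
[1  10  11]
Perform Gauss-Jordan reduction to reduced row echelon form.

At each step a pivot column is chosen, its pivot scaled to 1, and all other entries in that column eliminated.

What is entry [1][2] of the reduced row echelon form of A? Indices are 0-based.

M[1][2] = 3

[1] R0 /= 1  ⇒  (1, 3, 3)
     R1 -= 1·R0  ⇒  (0, 7, 8)
[2] R1 /= 7  ⇒  (0, 1, 3)
     R0 -= 3·R1  ⇒  (1, 0, 7)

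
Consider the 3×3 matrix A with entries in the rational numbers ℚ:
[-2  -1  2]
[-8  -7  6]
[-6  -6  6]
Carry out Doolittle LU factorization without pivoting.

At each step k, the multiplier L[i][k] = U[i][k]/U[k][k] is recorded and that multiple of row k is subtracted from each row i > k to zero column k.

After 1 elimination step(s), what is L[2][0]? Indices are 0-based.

L[2][0] = 3

[col 0] pivot -2
  R1 -= 4*R0 → (0, -3, -2)  (L[1][0] := 4)
  R2 -= 3*R0 → (0, -3, 0)  (L[2][0] := 3)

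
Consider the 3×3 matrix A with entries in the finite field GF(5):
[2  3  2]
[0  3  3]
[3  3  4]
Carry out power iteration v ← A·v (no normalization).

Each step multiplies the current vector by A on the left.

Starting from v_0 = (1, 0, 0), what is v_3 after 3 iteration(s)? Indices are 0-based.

v_0 = (1, 0, 0).
v_1 = A·v_0 = (2, 0, 3).
v_2 = A·v_1 = (0, 4, 3).
v_3 = A·v_2 = (3, 1, 4).

v_3 = (3, 1, 4)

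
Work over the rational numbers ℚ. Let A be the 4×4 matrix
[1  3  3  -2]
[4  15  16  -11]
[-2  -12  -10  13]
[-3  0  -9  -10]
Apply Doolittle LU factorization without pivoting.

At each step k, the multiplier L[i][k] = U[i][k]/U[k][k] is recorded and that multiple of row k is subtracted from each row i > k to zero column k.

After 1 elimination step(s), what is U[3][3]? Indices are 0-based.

Step 1: pivot at (0,0) is 1.
  row1 ← row1 − (4)·row0  ⇒  L[1][0]=4, U row1=(0, 3, 4, -3)
  row2 ← row2 − (-2)·row0  ⇒  L[2][0]=-2, U row2=(0, -6, -4, 9)
  row3 ← row3 − (-3)·row0  ⇒  L[3][0]=-3, U row3=(0, 9, 0, -16)

U[3][3] = -16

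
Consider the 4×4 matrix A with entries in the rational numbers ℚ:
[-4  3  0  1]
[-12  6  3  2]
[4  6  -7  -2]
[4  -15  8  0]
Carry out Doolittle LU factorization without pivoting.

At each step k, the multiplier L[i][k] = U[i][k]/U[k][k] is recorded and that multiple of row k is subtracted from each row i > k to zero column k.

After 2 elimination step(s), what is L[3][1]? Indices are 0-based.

L[3][1] = 4

[col 0] pivot -4
  R1 -= 3*R0 → (0, -3, 3, -1)  (L[1][0] := 3)
  R2 -= -1*R0 → (0, 9, -7, -1)  (L[2][0] := -1)
  R3 -= -1*R0 → (0, -12, 8, 1)  (L[3][0] := -1)
[col 1] pivot -3
  R2 -= -3*R1 → (0, 0, 2, -4)  (L[2][1] := -3)
  R3 -= 4*R1 → (0, 0, -4, 5)  (L[3][1] := 4)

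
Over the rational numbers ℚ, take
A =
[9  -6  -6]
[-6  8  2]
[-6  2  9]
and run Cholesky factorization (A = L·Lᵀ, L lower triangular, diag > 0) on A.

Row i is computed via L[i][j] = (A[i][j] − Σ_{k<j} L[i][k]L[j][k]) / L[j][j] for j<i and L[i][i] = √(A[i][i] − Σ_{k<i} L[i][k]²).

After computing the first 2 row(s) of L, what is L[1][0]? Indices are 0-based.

Step 1: L[0][0] = √(9) = 3.
  L[1][0] = (-6) / L[0][0] = -2.
Step 2: L[1][1] = √(4) = 2.

L[1][0] = -2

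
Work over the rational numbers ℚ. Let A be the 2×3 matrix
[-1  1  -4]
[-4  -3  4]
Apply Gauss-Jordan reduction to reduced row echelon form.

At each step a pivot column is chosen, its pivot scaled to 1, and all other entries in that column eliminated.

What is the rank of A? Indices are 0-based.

rank = 2

[1] R0 /= -1  ⇒  (1, -1, 4)
     R1 -= -4·R0  ⇒  (0, -7, 20)
[2] R1 /= -7  ⇒  (0, 1, -20/7)
     R0 -= -1·R1  ⇒  (1, 0, 8/7)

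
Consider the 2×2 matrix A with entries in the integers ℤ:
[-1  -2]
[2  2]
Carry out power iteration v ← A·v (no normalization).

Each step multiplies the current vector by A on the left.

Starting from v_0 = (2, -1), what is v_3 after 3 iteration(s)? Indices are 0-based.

v_0 = (2, -1).
v_1 = A·v_0 = (0, 2).
v_2 = A·v_1 = (-4, 4).
v_3 = A·v_2 = (-4, 0).

v_3 = (-4, 0)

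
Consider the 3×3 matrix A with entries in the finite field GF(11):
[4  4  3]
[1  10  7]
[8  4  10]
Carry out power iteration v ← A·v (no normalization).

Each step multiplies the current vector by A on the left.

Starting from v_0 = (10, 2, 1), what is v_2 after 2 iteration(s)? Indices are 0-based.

v_0 = (10, 2, 1).
v_1 = A·v_0 = (7, 4, 10).
v_2 = A·v_1 = (8, 7, 7).

v_2 = (8, 7, 7)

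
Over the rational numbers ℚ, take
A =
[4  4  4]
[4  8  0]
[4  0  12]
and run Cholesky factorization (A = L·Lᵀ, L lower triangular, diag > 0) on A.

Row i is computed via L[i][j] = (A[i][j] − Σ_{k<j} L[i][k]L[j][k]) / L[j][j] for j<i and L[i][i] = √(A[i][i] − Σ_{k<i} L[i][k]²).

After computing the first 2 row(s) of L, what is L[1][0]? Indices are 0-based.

L[1][0] = 2

Step 1: L[0][0] = √(4) = 2.
  L[1][0] = (4) / L[0][0] = 2.
Step 2: L[1][1] = √(4) = 2.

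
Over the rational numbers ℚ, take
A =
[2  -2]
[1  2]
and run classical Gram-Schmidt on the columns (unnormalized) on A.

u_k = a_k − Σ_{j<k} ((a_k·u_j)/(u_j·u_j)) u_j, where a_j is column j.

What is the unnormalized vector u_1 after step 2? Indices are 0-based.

u_1 = (-6/5, 12/5)

Step 1: u_0 = a_0 = (2, 1).
Step 2: u_1 = a_1 − (-2/5)·u_0 = (-6/5, 12/5).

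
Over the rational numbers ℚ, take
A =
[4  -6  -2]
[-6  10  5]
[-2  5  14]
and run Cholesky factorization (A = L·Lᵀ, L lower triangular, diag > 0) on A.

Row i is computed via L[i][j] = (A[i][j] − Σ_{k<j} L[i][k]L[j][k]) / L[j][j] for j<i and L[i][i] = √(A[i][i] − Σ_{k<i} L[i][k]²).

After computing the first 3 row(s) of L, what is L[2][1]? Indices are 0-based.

Step 1: L[0][0] = √(4) = 2.
  L[1][0] = (-6) / L[0][0] = -3.
Step 2: L[1][1] = √(1) = 1.
  L[2][0] = (-2) / L[0][0] = -1.
  L[2][1] = (2) / L[1][1] = 2.
Step 3: L[2][2] = √(9) = 3.

L[2][1] = 2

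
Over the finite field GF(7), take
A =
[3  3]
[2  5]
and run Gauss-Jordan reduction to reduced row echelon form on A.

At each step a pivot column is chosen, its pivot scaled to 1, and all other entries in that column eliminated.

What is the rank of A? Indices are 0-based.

pivot(0,0)=3: scale R0 → (1, 1)
  clear (1,0): R1 −= (2)R0 → (0, 3)
pivot(1,1)=3: scale R1 → (0, 1)
  clear (0,1): R0 −= (1)R1 → (1, 0)

rank = 2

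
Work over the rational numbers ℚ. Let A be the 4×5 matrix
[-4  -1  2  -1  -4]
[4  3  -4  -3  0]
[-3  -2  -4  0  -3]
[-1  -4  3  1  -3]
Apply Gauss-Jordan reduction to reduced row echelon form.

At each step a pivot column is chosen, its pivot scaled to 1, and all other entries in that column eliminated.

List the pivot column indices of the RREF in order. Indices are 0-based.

pivot columns: 0, 1, 2, 3

[1] R0 /= -4  ⇒  (1, 1/4, -1/2, 1/4, 1)
     R1 -= 4·R0  ⇒  (0, 2, -2, -4, -4)
     R2 -= -3·R0  ⇒  (0, -5/4, -11/2, 3/4, 0)
     R3 -= -1·R0  ⇒  (0, -15/4, 5/2, 5/4, -2)
[2] R1 /= 2  ⇒  (0, 1, -1, -2, -2)
     R0 -= 1/4·R1  ⇒  (1, 0, -1/4, 3/4, 3/2)
     R2 -= -5/4·R1  ⇒  (0, 0, -27/4, -7/4, -5/2)
     R3 -= -15/4·R1  ⇒  (0, 0, -5/4, -25/4, -19/2)
[3] R2 /= -27/4  ⇒  (0, 0, 1, 7/27, 10/27)
     R0 -= -1/4·R2  ⇒  (1, 0, 0, 22/27, 43/27)
     R1 -= -1·R2  ⇒  (0, 1, 0, -47/27, -44/27)
     R3 -= -5/4·R2  ⇒  (0, 0, 0, -160/27, -244/27)
[4] R3 /= -160/27  ⇒  (0, 0, 0, 1, 61/40)
     R0 -= 22/27·R3  ⇒  (1, 0, 0, 0, 7/20)
     R1 -= -47/27·R3  ⇒  (0, 1, 0, 0, 41/40)
     R2 -= 7/27·R3  ⇒  (0, 0, 1, 0, -1/40)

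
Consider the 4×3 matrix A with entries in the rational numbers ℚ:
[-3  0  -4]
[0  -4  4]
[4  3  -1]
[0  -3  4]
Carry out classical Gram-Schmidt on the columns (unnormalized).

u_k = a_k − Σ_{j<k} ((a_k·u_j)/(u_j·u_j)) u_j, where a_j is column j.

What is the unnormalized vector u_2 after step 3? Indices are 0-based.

u_2 = (-446/353, -330/353, -669/706, 211/706)

Step 1: u_0 = a_0 = (-3, 0, 4, 0).
Step 2: u_1 = a_1 − (12/25)·u_0 = (36/25, -4, 27/25, -3).
Step 3: u_2 = a_2 − (8/25)·u_0 − (-871/706)·u_1 = (-446/353, -330/353, -669/706, 211/706).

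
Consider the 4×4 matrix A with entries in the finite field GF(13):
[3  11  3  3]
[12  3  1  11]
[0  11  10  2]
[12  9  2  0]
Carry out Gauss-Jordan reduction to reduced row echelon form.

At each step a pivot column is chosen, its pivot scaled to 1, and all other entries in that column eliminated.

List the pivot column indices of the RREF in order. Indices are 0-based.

[1] R0 /= 3  ⇒  (1, 8, 1, 1)
     R1 -= 12·R0  ⇒  (0, 11, 2, 12)
     R3 -= 12·R0  ⇒  (0, 4, 3, 1)
[2] R1 /= 11  ⇒  (0, 1, 12, 7)
     R0 -= 8·R1  ⇒  (1, 0, 9, 10)
     R2 -= 11·R1  ⇒  (0, 0, 8, 3)
     R3 -= 4·R1  ⇒  (0, 0, 7, 12)
[3] R2 /= 8  ⇒  (0, 0, 1, 2)
     R0 -= 9·R2  ⇒  (1, 0, 0, 5)
     R1 -= 12·R2  ⇒  (0, 1, 0, 9)
     R3 -= 7·R2  ⇒  (0, 0, 0, 11)
[4] R3 /= 11  ⇒  (0, 0, 0, 1)
     R0 -= 5·R3  ⇒  (1, 0, 0, 0)
     R1 -= 9·R3  ⇒  (0, 1, 0, 0)
     R2 -= 2·R3  ⇒  (0, 0, 1, 0)

pivot columns: 0, 1, 2, 3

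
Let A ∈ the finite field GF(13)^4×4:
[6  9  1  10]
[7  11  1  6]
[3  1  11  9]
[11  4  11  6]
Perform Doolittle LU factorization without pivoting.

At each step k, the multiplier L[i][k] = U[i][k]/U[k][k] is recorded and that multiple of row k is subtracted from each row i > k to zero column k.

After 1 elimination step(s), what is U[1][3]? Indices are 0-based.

[col 0] pivot 6
  R1 -= 12*R0 → (0, 7, 2, 3)  (L[1][0] := 12)
  R2 -= 7*R0 → (0, 3, 4, 4)  (L[2][0] := 7)
  R3 -= 4*R0 → (0, 7, 7, 5)  (L[3][0] := 4)

U[1][3] = 3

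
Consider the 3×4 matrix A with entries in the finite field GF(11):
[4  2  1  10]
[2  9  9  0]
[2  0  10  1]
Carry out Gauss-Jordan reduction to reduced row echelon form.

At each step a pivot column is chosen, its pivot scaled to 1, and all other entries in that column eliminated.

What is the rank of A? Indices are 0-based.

rank = 3

[1] R0 /= 4  ⇒  (1, 6, 3, 8)
     R1 -= 2·R0  ⇒  (0, 8, 3, 6)
     R2 -= 2·R0  ⇒  (0, 10, 4, 7)
[2] R1 /= 8  ⇒  (0, 1, 10, 9)
     R0 -= 6·R1  ⇒  (1, 0, 9, 9)
     R2 -= 10·R1  ⇒  (0, 0, 3, 5)
[3] R2 /= 3  ⇒  (0, 0, 1, 9)
     R0 -= 9·R2  ⇒  (1, 0, 0, 5)
     R1 -= 10·R2  ⇒  (0, 1, 0, 7)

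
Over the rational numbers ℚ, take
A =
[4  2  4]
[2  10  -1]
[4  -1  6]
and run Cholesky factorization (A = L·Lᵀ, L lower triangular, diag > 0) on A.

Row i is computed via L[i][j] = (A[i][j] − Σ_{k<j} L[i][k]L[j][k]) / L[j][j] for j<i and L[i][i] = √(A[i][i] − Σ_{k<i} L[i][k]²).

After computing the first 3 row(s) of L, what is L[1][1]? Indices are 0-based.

Step 1: L[0][0] = √(4) = 2.
  L[1][0] = (2) / L[0][0] = 1.
Step 2: L[1][1] = √(9) = 3.
  L[2][0] = (4) / L[0][0] = 2.
  L[2][1] = (-3) / L[1][1] = -1.
Step 3: L[2][2] = √(1) = 1.

L[1][1] = 3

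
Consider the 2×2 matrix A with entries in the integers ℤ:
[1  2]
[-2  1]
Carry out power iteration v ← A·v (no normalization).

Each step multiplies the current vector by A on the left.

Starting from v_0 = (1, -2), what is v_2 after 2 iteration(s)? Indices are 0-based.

v_2 = (-11, 2)

v_0 = (1, -2).
v_1 = A·v_0 = (-3, -4).
v_2 = A·v_1 = (-11, 2).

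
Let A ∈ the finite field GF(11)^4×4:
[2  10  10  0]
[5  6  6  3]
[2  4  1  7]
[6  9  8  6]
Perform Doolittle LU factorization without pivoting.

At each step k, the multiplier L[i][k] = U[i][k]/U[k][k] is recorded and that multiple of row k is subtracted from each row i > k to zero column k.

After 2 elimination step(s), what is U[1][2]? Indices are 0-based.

k=0: U[0][0]=2
  eliminate (1,0): mult=8, new row 1: (0, 3, 3, 3); set L[1][0]=8
  eliminate (2,0): mult=1, new row 2: (0, 5, 2, 7); set L[2][0]=1
  eliminate (3,0): mult=3, new row 3: (0, 1, 0, 6); set L[3][0]=3
k=1: U[1][1]=3
  eliminate (2,1): mult=9, new row 2: (0, 0, 8, 2); set L[2][1]=9
  eliminate (3,1): mult=4, new row 3: (0, 0, 10, 5); set L[3][1]=4

U[1][2] = 3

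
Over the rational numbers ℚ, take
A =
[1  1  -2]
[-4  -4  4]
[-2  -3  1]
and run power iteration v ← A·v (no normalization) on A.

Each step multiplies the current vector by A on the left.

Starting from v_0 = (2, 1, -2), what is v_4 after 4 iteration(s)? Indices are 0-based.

v_4 = (53, -128, -107)

v_0 = (2, 1, -2).
v_1 = A·v_0 = (7, -20, -9).
v_2 = A·v_1 = (5, 16, 37).
v_3 = A·v_2 = (-53, 64, -21).
v_4 = A·v_3 = (53, -128, -107).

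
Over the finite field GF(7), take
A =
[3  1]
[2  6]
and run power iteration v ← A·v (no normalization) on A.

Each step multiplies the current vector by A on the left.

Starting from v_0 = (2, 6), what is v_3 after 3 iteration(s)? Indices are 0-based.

v_0 = (2, 6).
v_1 = A·v_0 = (5, 5).
v_2 = A·v_1 = (6, 5).
v_3 = A·v_2 = (2, 0).

v_3 = (2, 0)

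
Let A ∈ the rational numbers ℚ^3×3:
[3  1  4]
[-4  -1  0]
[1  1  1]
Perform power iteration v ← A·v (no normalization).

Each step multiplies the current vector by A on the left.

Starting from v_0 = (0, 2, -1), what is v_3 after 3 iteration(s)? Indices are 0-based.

v_3 = (-14, 6, 3)

v_0 = (0, 2, -1).
v_1 = A·v_0 = (-2, -2, 1).
v_2 = A·v_1 = (-4, 10, -3).
v_3 = A·v_2 = (-14, 6, 3).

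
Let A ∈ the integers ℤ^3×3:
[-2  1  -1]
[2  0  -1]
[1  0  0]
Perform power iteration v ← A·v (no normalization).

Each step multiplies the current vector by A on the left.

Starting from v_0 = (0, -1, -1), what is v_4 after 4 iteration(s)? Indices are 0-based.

v_0 = (0, -1, -1).
v_1 = A·v_0 = (0, 1, 0).
v_2 = A·v_1 = (1, 0, 0).
v_3 = A·v_2 = (-2, 2, 1).
v_4 = A·v_3 = (5, -5, -2).

v_4 = (5, -5, -2)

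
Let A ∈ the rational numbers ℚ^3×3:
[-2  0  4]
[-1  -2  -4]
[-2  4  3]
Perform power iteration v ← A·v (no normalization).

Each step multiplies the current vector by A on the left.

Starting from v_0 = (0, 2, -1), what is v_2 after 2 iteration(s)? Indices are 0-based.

v_0 = (0, 2, -1).
v_1 = A·v_0 = (-4, 0, 5).
v_2 = A·v_1 = (28, -16, 23).

v_2 = (28, -16, 23)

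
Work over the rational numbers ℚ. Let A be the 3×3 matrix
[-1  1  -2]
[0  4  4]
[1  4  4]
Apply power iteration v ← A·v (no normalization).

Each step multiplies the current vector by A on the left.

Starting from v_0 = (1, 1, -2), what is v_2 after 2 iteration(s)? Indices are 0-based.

v_0 = (1, 1, -2).
v_1 = A·v_0 = (4, -4, -3).
v_2 = A·v_1 = (-2, -28, -24).

v_2 = (-2, -28, -24)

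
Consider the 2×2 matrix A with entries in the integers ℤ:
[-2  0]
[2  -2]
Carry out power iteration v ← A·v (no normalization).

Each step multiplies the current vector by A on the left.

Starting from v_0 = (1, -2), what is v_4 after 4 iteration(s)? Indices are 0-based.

v_4 = (16, -96)

v_0 = (1, -2).
v_1 = A·v_0 = (-2, 6).
v_2 = A·v_1 = (4, -16).
v_3 = A·v_2 = (-8, 40).
v_4 = A·v_3 = (16, -96).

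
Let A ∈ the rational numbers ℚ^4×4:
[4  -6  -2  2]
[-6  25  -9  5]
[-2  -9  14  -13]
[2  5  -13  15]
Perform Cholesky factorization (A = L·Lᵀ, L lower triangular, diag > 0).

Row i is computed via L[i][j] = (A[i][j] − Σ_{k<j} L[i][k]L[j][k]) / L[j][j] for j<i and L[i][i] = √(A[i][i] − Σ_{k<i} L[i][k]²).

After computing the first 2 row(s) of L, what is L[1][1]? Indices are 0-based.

Step 1: L[0][0] = √(4) = 2.
  L[1][0] = (-6) / L[0][0] = -3.
Step 2: L[1][1] = √(16) = 4.

L[1][1] = 4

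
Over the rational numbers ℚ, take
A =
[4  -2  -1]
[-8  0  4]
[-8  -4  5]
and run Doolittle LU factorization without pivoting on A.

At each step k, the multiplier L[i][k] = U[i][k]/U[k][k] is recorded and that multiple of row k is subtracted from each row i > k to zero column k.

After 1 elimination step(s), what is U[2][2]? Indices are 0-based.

U[2][2] = 3

[col 0] pivot 4
  R1 -= -2*R0 → (0, -4, 2)  (L[1][0] := -2)
  R2 -= -2*R0 → (0, -8, 3)  (L[2][0] := -2)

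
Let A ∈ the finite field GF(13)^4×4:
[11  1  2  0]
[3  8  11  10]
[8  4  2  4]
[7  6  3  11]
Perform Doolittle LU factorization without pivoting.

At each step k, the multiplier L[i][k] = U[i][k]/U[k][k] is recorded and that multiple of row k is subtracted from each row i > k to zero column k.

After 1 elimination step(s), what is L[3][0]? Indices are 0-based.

L[3][0] = 3

k=0: U[0][0]=11
  eliminate (1,0): mult=5, new row 1: (0, 3, 1, 10); set L[1][0]=5
  eliminate (2,0): mult=9, new row 2: (0, 8, 10, 4); set L[2][0]=9
  eliminate (3,0): mult=3, new row 3: (0, 3, 10, 11); set L[3][0]=3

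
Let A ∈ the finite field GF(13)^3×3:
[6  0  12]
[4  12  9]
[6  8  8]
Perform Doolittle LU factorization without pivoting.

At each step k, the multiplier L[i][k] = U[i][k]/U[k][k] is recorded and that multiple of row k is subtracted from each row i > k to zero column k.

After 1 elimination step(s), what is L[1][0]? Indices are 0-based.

[col 0] pivot 6
  R1 -= 5*R0 → (0, 12, 1)  (L[1][0] := 5)
  R2 -= 1*R0 → (0, 8, 9)  (L[2][0] := 1)

L[1][0] = 5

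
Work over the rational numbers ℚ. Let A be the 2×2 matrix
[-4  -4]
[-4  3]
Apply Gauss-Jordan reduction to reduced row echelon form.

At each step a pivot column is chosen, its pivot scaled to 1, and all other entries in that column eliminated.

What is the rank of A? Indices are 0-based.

rank = 2

pivot(0,0)=-4: scale R0 → (1, 1)
  clear (1,0): R1 −= (-4)R0 → (0, 7)
pivot(1,1)=7: scale R1 → (0, 1)
  clear (0,1): R0 −= (1)R1 → (1, 0)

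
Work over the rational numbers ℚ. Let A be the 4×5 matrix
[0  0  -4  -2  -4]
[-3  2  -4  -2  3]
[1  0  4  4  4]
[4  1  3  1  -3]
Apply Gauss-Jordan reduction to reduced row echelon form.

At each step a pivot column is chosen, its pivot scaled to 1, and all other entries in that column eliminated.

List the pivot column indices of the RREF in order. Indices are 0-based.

[1] R0 <-> R1
[1] R0 /= -3  ⇒  (1, -2/3, 4/3, 2/3, -1)
     R2 -= 1·R0  ⇒  (0, 2/3, 8/3, 10/3, 5)
     R3 -= 4·R0  ⇒  (0, 11/3, -7/3, -5/3, 1)
[2] R1 <-> R2
[2] R1 /= 2/3  ⇒  (0, 1, 4, 5, 15/2)
     R0 -= -2/3·R1  ⇒  (1, 0, 4, 4, 4)
     R3 -= 11/3·R1  ⇒  (0, 0, -17, -20, -53/2)
[3] R2 /= -4  ⇒  (0, 0, 1, 1/2, 1)
     R0 -= 4·R2  ⇒  (1, 0, 0, 2, 0)
     R1 -= 4·R2  ⇒  (0, 1, 0, 3, 7/2)
     R3 -= -17·R2  ⇒  (0, 0, 0, -23/2, -19/2)
[4] R3 /= -23/2  ⇒  (0, 0, 0, 1, 19/23)
     R0 -= 2·R3  ⇒  (1, 0, 0, 0, -38/23)
     R1 -= 3·R3  ⇒  (0, 1, 0, 0, 47/46)
     R2 -= 1/2·R3  ⇒  (0, 0, 1, 0, 27/46)

pivot columns: 0, 1, 2, 3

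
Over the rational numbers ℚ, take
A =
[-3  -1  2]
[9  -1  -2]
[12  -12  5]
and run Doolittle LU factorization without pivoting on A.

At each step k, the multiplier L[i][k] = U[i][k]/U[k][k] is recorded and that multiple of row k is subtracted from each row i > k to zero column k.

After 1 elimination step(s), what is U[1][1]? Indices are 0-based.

U[1][1] = -4

Step 1: pivot at (0,0) is -3.
  row1 ← row1 − (-3)·row0  ⇒  L[1][0]=-3, U row1=(0, -4, 4)
  row2 ← row2 − (-4)·row0  ⇒  L[2][0]=-4, U row2=(0, -16, 13)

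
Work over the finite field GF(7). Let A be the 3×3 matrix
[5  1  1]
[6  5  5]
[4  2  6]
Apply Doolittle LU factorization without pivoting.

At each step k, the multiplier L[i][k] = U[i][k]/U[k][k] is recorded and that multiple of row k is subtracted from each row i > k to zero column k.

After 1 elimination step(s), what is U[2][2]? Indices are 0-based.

U[2][2] = 1

Step 1: pivot at (0,0) is 5.
  row1 ← row1 − (4)·row0  ⇒  L[1][0]=4, U row1=(0, 1, 1)
  row2 ← row2 − (5)·row0  ⇒  L[2][0]=5, U row2=(0, 4, 1)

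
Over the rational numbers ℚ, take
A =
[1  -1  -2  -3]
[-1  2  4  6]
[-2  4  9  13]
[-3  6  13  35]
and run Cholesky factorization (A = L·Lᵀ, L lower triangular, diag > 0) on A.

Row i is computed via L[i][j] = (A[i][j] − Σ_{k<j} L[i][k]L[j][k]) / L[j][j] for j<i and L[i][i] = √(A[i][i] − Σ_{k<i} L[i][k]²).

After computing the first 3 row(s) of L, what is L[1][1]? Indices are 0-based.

L[1][1] = 1

Step 1: L[0][0] = √(1) = 1.
  L[1][0] = (-1) / L[0][0] = -1.
Step 2: L[1][1] = √(1) = 1.
  L[2][0] = (-2) / L[0][0] = -2.
  L[2][1] = (2) / L[1][1] = 2.
Step 3: L[2][2] = √(1) = 1.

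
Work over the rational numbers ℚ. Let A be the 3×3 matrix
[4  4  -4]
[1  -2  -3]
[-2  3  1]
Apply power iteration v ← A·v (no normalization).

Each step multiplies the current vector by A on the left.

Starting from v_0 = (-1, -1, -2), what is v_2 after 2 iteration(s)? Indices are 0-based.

v_2 = (40, -5, 18)

v_0 = (-1, -1, -2).
v_1 = A·v_0 = (0, 7, -3).
v_2 = A·v_1 = (40, -5, 18).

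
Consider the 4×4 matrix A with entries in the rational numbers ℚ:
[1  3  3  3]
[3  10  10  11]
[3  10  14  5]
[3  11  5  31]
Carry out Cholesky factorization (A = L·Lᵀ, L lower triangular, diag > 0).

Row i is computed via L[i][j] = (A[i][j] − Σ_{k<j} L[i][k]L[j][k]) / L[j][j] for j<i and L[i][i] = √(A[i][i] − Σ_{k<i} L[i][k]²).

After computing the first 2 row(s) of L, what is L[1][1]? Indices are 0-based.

Step 1: L[0][0] = √(1) = 1.
  L[1][0] = (3) / L[0][0] = 3.
Step 2: L[1][1] = √(1) = 1.

L[1][1] = 1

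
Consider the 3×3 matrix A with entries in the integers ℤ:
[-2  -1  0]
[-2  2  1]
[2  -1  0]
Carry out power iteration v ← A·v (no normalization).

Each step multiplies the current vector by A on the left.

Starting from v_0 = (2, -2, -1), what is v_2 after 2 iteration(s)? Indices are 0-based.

v_2 = (13, -8, 5)

v_0 = (2, -2, -1).
v_1 = A·v_0 = (-2, -9, 6).
v_2 = A·v_1 = (13, -8, 5).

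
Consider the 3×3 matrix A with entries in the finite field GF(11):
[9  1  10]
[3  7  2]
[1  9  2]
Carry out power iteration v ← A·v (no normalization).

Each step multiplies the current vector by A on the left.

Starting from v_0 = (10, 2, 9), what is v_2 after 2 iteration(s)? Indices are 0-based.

v_0 = (10, 2, 9).
v_1 = A·v_0 = (6, 7, 2).
v_2 = A·v_1 = (4, 5, 7).

v_2 = (4, 5, 7)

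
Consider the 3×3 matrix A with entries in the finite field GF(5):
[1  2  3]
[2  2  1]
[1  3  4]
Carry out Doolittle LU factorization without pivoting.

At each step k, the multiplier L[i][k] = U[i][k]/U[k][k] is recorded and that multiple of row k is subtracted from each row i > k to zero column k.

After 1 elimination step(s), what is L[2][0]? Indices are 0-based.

Step 1: pivot at (0,0) is 1.
  row1 ← row1 − (2)·row0  ⇒  L[1][0]=2, U row1=(0, 3, 0)
  row2 ← row2 − (1)·row0  ⇒  L[2][0]=1, U row2=(0, 1, 1)

L[2][0] = 1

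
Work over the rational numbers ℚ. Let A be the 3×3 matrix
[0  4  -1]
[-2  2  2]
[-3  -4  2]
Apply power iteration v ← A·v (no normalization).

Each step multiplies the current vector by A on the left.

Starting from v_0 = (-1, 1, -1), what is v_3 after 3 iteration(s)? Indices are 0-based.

v_0 = (-1, 1, -1).
v_1 = A·v_0 = (5, 2, -3).
v_2 = A·v_1 = (11, -12, -29).
v_3 = A·v_2 = (-19, -104, -43).

v_3 = (-19, -104, -43)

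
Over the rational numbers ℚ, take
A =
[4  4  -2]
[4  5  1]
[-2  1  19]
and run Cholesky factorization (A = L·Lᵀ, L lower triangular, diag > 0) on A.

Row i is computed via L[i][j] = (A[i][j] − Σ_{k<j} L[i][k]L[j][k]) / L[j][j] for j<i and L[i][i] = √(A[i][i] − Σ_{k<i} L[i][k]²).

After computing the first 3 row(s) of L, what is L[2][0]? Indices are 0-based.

L[2][0] = -1

Step 1: L[0][0] = √(4) = 2.
  L[1][0] = (4) / L[0][0] = 2.
Step 2: L[1][1] = √(1) = 1.
  L[2][0] = (-2) / L[0][0] = -1.
  L[2][1] = (3) / L[1][1] = 3.
Step 3: L[2][2] = √(9) = 3.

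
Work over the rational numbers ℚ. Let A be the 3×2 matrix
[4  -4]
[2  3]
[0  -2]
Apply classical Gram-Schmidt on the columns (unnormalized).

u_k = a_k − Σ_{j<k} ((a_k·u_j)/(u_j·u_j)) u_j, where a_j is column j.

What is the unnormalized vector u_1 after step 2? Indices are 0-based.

u_1 = (-2, 4, -2)

Step 1: u_0 = a_0 = (4, 2, 0).
Step 2: u_1 = a_1 − (-1/2)·u_0 = (-2, 4, -2).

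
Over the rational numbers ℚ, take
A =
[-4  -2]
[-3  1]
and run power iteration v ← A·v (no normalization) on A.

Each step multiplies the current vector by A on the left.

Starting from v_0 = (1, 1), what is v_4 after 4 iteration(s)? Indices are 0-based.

v_0 = (1, 1).
v_1 = A·v_0 = (-6, -2).
v_2 = A·v_1 = (28, 16).
v_3 = A·v_2 = (-144, -68).
v_4 = A·v_3 = (712, 364).

v_4 = (712, 364)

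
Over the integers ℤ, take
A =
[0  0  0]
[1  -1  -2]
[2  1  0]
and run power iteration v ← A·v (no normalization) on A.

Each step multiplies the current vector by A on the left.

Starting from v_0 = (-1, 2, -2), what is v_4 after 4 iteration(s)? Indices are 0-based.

v_4 = (0, 3, -1)

v_0 = (-1, 2, -2).
v_1 = A·v_0 = (0, 1, 0).
v_2 = A·v_1 = (0, -1, 1).
v_3 = A·v_2 = (0, -1, -1).
v_4 = A·v_3 = (0, 3, -1).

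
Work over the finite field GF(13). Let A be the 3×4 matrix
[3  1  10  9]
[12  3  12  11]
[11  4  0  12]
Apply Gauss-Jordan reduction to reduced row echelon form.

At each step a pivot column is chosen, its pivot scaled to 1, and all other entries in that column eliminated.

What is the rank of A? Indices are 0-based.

rank = 3

step 1: normalize row 0 (÷3) = (1, 9, 12, 3)
  row 1: subtract 12×row0 = (0, 12, 11, 1)
  row 2: subtract 11×row0 = (0, 9, 11, 5)
step 2: normalize row 1 (÷12) = (0, 1, 2, 12)
  row 0: subtract 9×row1 = (1, 0, 7, 12)
  row 2: subtract 9×row1 = (0, 0, 6, 1)
step 3: normalize row 2 (÷6) = (0, 0, 1, 11)
  row 0: subtract 7×row2 = (1, 0, 0, 0)
  row 1: subtract 2×row2 = (0, 1, 0, 3)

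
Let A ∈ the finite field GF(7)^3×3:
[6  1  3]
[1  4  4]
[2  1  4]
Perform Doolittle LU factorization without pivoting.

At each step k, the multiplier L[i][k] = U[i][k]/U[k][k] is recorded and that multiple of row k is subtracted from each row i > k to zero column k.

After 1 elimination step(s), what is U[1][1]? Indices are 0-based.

U[1][1] = 5

k=0: U[0][0]=6
  eliminate (1,0): mult=6, new row 1: (0, 5, 0); set L[1][0]=6
  eliminate (2,0): mult=5, new row 2: (0, 3, 3); set L[2][0]=5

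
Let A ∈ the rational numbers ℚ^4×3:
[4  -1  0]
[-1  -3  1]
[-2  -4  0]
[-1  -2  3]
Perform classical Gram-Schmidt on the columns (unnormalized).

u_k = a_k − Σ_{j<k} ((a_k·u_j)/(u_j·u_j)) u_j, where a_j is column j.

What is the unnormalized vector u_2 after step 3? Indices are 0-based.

Step 1: u_0 = a_0 = (4, -1, -2, -1).
Step 2: u_1 = a_1 − (9/22)·u_0 = (-29/11, -57/22, -35/11, -35/22).
Step 3: u_2 = a_2 − (-2/11)·u_0 − (-54/193)·u_1 = (-2/193, 18/193, -242/193, 458/193).

u_2 = (-2/193, 18/193, -242/193, 458/193)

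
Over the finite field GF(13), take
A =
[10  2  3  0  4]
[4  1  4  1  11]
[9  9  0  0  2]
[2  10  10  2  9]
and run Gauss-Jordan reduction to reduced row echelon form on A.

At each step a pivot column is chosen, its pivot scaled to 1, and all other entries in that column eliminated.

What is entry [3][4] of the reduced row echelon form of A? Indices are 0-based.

step 1: normalize row 0 (÷10) = (1, 8, 12, 0, 3)
  row 1: subtract 4×row0 = (0, 8, 8, 1, 12)
  row 2: subtract 9×row0 = (0, 2, 9, 0, 1)
  row 3: subtract 2×row0 = (0, 7, 12, 2, 3)
step 2: normalize row 1 (÷8) = (0, 1, 1, 5, 8)
  row 0: subtract 8×row1 = (1, 0, 4, 12, 4)
  row 2: subtract 2×row1 = (0, 0, 7, 3, 11)
  row 3: subtract 7×row1 = (0, 0, 5, 6, 12)
step 3: normalize row 2 (÷7) = (0, 0, 1, 6, 9)
  row 0: subtract 4×row2 = (1, 0, 0, 1, 7)
  row 1: subtract 1×row2 = (0, 1, 0, 12, 12)
  row 3: subtract 5×row2 = (0, 0, 0, 2, 6)
step 4: normalize row 3 (÷2) = (0, 0, 0, 1, 3)
  row 0: subtract 1×row3 = (1, 0, 0, 0, 4)
  row 1: subtract 12×row3 = (0, 1, 0, 0, 2)
  row 2: subtract 6×row3 = (0, 0, 1, 0, 4)

M[3][4] = 3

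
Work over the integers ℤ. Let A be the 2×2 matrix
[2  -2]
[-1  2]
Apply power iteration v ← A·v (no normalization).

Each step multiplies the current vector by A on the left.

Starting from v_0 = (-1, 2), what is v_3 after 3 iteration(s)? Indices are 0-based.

v_3 = (-76, 54)

v_0 = (-1, 2).
v_1 = A·v_0 = (-6, 5).
v_2 = A·v_1 = (-22, 16).
v_3 = A·v_2 = (-76, 54).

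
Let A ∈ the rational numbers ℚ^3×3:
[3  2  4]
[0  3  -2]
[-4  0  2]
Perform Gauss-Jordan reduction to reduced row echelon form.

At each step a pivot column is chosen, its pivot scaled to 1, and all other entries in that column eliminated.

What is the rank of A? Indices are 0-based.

rank = 3

[1] R0 /= 3  ⇒  (1, 2/3, 4/3)
     R2 -= -4·R0  ⇒  (0, 8/3, 22/3)
[2] R1 /= 3  ⇒  (0, 1, -2/3)
     R0 -= 2/3·R1  ⇒  (1, 0, 16/9)
     R2 -= 8/3·R1  ⇒  (0, 0, 82/9)
[3] R2 /= 82/9  ⇒  (0, 0, 1)
     R0 -= 16/9·R2  ⇒  (1, 0, 0)
     R1 -= -2/3·R2  ⇒  (0, 1, 0)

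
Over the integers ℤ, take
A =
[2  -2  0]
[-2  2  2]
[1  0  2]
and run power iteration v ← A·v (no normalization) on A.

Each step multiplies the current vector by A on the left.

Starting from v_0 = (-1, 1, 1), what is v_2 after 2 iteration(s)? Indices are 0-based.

v_2 = (-20, 22, -2)

v_0 = (-1, 1, 1).
v_1 = A·v_0 = (-4, 6, 1).
v_2 = A·v_1 = (-20, 22, -2).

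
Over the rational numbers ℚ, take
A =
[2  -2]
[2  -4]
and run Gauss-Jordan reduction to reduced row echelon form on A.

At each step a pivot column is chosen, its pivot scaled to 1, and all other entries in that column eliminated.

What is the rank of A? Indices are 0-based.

rank = 2

[1] R0 /= 2  ⇒  (1, -1)
     R1 -= 2·R0  ⇒  (0, -2)
[2] R1 /= -2  ⇒  (0, 1)
     R0 -= -1·R1  ⇒  (1, 0)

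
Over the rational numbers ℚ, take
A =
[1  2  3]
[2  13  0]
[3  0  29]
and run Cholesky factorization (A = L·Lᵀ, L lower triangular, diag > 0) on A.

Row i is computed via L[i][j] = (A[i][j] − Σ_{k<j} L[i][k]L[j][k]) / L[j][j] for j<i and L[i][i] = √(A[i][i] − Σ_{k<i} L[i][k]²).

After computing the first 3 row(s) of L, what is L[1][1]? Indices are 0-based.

L[1][1] = 3

Step 1: L[0][0] = √(1) = 1.
  L[1][0] = (2) / L[0][0] = 2.
Step 2: L[1][1] = √(9) = 3.
  L[2][0] = (3) / L[0][0] = 3.
  L[2][1] = (-6) / L[1][1] = -2.
Step 3: L[2][2] = √(16) = 4.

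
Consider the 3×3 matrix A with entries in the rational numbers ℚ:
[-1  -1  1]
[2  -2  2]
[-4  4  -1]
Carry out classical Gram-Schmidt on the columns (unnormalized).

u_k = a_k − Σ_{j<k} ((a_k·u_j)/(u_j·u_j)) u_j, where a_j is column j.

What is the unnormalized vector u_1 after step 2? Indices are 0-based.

Step 1: u_0 = a_0 = (-1, 2, -4).
Step 2: u_1 = a_1 − (-19/21)·u_0 = (-40/21, -4/21, 8/21).

u_1 = (-40/21, -4/21, 8/21)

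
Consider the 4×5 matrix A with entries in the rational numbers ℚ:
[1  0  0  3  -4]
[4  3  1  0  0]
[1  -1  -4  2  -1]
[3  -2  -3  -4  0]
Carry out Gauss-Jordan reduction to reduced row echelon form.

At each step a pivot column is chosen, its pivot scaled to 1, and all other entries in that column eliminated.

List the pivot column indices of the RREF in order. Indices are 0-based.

pivot columns: 0, 1, 2, 3

[1] R0 /= 1  ⇒  (1, 0, 0, 3, -4)
     R1 -= 4·R0  ⇒  (0, 3, 1, -12, 16)
     R2 -= 1·R0  ⇒  (0, -1, -4, -1, 3)
     R3 -= 3·R0  ⇒  (0, -2, -3, -13, 12)
[2] R1 /= 3  ⇒  (0, 1, 1/3, -4, 16/3)
     R2 -= -1·R1  ⇒  (0, 0, -11/3, -5, 25/3)
     R3 -= -2·R1  ⇒  (0, 0, -7/3, -21, 68/3)
[3] R2 /= -11/3  ⇒  (0, 0, 1, 15/11, -25/11)
     R1 -= 1/3·R2  ⇒  (0, 1, 0, -49/11, 67/11)
     R3 -= -7/3·R2  ⇒  (0, 0, 0, -196/11, 191/11)
[4] R3 /= -196/11  ⇒  (0, 0, 0, 1, -191/196)
     R0 -= 3·R3  ⇒  (1, 0, 0, 0, -211/196)
     R1 -= -49/11·R3  ⇒  (0, 1, 0, 0, 7/4)
     R2 -= 15/11·R3  ⇒  (0, 0, 1, 0, -185/196)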